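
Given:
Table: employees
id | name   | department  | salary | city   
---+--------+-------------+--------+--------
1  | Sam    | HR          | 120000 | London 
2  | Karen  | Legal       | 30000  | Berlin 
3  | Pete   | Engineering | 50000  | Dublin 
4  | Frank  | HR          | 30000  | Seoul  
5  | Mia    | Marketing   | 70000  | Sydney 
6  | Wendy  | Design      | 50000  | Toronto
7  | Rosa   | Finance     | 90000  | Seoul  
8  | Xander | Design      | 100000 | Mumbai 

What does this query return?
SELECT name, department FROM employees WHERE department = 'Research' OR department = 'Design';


Filtering: department = 'Research' OR 'Design'
Matching: 2 rows

2 rows:
Wendy, Design
Xander, Design


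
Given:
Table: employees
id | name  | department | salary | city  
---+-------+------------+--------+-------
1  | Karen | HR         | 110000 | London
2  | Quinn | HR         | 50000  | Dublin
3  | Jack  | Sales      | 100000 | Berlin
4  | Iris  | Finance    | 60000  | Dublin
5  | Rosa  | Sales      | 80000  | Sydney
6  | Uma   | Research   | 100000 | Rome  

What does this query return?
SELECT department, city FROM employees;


Projecting columns: department, city

6 rows:
HR, London
HR, Dublin
Sales, Berlin
Finance, Dublin
Sales, Sydney
Research, Rome


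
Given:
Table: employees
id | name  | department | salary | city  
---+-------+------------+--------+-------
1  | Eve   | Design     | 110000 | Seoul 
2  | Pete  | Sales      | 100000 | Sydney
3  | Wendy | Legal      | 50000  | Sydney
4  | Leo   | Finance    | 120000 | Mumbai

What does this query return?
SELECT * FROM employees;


SELECT * returns all 4 rows with all columns

4 rows:
1, Eve, Design, 110000, Seoul
2, Pete, Sales, 100000, Sydney
3, Wendy, Legal, 50000, Sydney
4, Leo, Finance, 120000, Mumbai


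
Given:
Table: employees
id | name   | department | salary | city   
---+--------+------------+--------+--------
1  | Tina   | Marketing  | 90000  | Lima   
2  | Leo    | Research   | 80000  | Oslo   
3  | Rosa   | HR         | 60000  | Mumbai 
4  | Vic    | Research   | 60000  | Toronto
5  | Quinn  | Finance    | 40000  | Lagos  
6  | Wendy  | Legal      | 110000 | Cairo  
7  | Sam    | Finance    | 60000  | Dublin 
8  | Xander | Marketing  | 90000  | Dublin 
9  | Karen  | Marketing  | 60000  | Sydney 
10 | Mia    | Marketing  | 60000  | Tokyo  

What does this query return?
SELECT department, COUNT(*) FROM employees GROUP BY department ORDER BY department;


Assigning each row to its department group:
  Tina -> Marketing
  Leo -> Research
  Rosa -> HR
  Vic -> Research
  Quinn -> Finance
  Wendy -> Legal
  Sam -> Finance
  Xander -> Marketing
  Karen -> Marketing
  Mia -> Marketing


5 groups:
Finance, 2
HR, 1
Legal, 1
Marketing, 4
Research, 2


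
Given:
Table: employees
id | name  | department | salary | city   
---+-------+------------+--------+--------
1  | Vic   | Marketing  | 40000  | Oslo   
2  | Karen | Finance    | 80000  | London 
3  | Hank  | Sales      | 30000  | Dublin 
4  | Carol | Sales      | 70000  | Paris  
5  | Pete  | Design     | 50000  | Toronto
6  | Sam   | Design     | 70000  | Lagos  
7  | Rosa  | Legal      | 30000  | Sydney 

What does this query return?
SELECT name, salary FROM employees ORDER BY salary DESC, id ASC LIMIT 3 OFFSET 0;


Sort by salary DESC (id ASC tiebreak), then skip 0 and take 3
Rows 1 through 3

3 rows:
Karen, 80000
Carol, 70000
Sam, 70000


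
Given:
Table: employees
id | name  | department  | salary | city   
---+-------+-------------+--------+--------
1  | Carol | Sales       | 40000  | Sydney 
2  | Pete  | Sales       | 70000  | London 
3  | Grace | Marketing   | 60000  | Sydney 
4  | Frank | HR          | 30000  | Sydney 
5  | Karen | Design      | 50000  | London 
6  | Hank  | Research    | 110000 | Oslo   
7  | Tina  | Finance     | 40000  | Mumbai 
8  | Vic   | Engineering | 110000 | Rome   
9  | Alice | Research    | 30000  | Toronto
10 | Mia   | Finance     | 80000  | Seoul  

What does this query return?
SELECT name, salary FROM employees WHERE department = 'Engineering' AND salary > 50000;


Filtering: department = 'Engineering' AND salary > 50000
Matching: 1 rows

1 rows:
Vic, 110000


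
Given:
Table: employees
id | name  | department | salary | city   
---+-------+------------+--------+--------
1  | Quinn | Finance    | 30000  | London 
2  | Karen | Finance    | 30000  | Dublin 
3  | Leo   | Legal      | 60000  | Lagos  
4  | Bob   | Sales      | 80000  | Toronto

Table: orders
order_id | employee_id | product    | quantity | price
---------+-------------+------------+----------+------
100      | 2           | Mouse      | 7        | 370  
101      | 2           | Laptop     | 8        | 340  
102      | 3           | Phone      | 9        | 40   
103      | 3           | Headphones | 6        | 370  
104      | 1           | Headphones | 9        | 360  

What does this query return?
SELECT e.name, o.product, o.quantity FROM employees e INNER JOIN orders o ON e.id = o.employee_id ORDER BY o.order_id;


Joining employees.id = orders.employee_id:
  employee Karen (id=2) -> order Mouse
  employee Karen (id=2) -> order Laptop
  employee Leo (id=3) -> order Phone
  employee Leo (id=3) -> order Headphones
  employee Quinn (id=1) -> order Headphones


5 rows:
Karen, Mouse, 7
Karen, Laptop, 8
Leo, Phone, 9
Leo, Headphones, 6
Quinn, Headphones, 9


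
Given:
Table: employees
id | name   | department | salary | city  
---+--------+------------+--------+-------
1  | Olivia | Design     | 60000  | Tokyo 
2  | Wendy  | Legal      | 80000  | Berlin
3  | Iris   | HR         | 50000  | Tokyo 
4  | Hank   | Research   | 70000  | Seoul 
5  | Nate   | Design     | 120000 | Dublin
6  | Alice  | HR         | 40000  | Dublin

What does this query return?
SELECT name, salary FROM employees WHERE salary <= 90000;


Filtering: salary <= 90000
Matching: 5 rows

5 rows:
Olivia, 60000
Wendy, 80000
Iris, 50000
Hank, 70000
Alice, 40000


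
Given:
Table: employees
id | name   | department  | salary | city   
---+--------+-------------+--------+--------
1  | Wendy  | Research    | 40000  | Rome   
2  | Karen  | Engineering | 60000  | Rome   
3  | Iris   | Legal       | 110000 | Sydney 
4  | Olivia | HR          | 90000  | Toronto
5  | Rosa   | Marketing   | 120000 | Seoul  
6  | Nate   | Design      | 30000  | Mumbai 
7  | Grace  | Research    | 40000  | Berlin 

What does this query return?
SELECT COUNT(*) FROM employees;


COUNT(*) counts all rows

7


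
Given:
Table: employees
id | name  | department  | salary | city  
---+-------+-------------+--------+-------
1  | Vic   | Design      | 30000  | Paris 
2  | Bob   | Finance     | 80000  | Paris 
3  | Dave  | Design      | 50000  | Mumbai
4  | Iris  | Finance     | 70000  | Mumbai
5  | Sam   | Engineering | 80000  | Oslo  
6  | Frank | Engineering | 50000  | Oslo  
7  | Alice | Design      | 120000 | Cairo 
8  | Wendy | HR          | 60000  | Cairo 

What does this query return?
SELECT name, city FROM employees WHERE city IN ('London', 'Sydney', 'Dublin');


Filtering: city IN ('London', 'Sydney', 'Dublin')
Matching: 0 rows

Empty result set (0 rows)


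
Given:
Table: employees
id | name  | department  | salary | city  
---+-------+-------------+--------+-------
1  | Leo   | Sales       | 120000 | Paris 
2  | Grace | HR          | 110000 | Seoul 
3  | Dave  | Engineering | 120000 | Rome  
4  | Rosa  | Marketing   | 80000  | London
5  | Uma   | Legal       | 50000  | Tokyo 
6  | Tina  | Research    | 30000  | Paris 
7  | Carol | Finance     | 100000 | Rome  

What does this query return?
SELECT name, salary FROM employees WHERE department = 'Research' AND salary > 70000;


Filtering: department = 'Research' AND salary > 70000
Matching: 0 rows

Empty result set (0 rows)


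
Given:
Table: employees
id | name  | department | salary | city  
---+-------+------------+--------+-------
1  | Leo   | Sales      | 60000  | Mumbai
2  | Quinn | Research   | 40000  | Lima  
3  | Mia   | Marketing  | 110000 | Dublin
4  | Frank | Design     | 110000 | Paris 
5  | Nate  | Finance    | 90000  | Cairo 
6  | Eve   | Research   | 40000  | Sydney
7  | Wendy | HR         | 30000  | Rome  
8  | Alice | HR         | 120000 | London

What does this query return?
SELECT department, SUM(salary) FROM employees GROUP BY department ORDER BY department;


Summing salary within each department:
  Design: 110000 = 110000
  Finance: 90000 = 90000
  HR: 30000 + 120000 = 150000
  Marketing: 110000 = 110000
  Research: 40000 + 40000 = 80000
  Sales: 60000 = 60000


6 groups:
Design, 110000
Finance, 90000
HR, 150000
Marketing, 110000
Research, 80000
Sales, 60000


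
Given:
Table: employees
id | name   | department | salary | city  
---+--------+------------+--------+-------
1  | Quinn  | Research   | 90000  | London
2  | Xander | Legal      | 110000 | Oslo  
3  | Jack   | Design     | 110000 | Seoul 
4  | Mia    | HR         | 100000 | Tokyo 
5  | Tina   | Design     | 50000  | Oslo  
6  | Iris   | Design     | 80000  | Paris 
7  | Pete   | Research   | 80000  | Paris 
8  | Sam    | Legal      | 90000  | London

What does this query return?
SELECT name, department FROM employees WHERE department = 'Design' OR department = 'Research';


Filtering: department = 'Design' OR 'Research'
Matching: 5 rows

5 rows:
Quinn, Research
Jack, Design
Tina, Design
Iris, Design
Pete, Research


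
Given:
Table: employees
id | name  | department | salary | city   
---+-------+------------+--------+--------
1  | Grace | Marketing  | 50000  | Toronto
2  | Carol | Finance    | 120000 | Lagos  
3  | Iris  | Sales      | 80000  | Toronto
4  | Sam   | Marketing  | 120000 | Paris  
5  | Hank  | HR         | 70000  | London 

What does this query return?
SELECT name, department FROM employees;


Projecting columns: name, department

5 rows:
Grace, Marketing
Carol, Finance
Iris, Sales
Sam, Marketing
Hank, HR


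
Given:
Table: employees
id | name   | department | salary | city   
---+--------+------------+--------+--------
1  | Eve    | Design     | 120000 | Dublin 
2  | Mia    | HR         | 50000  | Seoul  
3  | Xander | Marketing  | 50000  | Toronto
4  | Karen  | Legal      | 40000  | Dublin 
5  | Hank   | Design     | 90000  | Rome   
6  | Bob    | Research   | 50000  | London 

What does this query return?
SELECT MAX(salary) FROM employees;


Salaries: 120000, 50000, 50000, 40000, 90000, 50000
MAX = 120000

120000


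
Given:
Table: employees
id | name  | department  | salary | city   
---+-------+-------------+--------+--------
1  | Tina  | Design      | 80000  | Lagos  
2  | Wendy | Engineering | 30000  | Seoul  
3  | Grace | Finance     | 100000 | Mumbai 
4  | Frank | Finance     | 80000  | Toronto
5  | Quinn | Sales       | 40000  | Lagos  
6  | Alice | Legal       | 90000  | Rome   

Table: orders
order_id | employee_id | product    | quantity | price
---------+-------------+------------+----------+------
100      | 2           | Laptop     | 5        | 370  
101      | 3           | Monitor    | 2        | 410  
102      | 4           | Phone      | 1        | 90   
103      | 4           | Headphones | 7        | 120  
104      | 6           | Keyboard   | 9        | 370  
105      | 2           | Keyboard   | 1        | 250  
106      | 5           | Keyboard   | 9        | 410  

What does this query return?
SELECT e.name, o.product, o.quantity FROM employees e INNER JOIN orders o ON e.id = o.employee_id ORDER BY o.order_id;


Joining employees.id = orders.employee_id:
  employee Wendy (id=2) -> order Laptop
  employee Grace (id=3) -> order Monitor
  employee Frank (id=4) -> order Phone
  employee Frank (id=4) -> order Headphones
  employee Alice (id=6) -> order Keyboard
  employee Wendy (id=2) -> order Keyboard
  employee Quinn (id=5) -> order Keyboard


7 rows:
Wendy, Laptop, 5
Grace, Monitor, 2
Frank, Phone, 1
Frank, Headphones, 7
Alice, Keyboard, 9
Wendy, Keyboard, 1
Quinn, Keyboard, 9


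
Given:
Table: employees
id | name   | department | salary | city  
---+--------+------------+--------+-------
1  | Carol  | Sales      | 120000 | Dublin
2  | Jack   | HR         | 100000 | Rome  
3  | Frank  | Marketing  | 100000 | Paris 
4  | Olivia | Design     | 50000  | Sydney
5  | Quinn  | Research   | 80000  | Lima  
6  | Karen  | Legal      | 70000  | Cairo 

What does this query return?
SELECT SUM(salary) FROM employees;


SUM(salary) = 120000 + 100000 + 100000 + 50000 + 80000 + 70000 = 520000

520000


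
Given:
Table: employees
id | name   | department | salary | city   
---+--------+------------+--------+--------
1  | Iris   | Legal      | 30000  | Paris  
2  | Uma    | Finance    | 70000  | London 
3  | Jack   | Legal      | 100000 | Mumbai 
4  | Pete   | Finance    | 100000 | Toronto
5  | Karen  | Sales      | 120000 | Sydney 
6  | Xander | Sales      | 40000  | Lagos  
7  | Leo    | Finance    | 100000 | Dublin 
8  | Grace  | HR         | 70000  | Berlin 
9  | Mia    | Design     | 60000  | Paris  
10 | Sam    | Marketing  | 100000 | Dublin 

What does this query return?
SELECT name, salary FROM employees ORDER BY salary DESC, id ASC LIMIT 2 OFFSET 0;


Sort by salary DESC (id ASC tiebreak), then skip 0 and take 2
Rows 1 through 2

2 rows:
Karen, 120000
Jack, 100000


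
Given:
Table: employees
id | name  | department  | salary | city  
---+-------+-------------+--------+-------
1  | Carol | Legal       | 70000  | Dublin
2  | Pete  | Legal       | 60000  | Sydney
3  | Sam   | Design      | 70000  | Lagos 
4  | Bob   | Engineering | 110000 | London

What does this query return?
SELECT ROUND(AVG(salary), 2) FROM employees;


SUM(salary) = 310000
COUNT = 4
ROUND(AVG, 2) = ROUND(310000 / 4, 2) = 77500.0

77500.0


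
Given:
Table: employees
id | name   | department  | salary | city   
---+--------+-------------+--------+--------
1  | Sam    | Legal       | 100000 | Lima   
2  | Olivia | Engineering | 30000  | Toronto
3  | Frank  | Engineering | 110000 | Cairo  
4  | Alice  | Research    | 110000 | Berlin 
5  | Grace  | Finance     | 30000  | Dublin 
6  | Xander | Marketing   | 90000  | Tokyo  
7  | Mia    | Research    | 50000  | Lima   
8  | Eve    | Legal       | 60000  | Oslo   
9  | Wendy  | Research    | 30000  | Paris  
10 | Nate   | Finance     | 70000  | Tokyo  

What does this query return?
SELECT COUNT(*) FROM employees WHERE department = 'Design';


Counting rows where department = 'Design'


0


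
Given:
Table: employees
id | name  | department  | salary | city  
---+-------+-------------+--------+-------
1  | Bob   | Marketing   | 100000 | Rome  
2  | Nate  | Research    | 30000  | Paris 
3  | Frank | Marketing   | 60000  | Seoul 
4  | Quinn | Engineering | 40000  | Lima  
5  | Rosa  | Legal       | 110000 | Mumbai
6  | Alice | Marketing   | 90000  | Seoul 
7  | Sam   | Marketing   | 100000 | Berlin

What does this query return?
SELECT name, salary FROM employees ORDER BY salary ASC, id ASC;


Sorting by salary ASC, then id ASC for ties

7 rows:
Nate, 30000
Quinn, 40000
Frank, 60000
Alice, 90000
Bob, 100000
Sam, 100000
Rosa, 110000


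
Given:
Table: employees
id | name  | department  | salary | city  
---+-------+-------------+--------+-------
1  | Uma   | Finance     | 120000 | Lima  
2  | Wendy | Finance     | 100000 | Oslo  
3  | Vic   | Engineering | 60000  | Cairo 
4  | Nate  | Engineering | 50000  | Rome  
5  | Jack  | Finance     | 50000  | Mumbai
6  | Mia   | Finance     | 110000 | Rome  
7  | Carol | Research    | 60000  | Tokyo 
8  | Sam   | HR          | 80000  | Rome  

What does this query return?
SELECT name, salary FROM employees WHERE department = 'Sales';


Filtering: department = 'Sales'
Matching rows: 0

Empty result set (0 rows)


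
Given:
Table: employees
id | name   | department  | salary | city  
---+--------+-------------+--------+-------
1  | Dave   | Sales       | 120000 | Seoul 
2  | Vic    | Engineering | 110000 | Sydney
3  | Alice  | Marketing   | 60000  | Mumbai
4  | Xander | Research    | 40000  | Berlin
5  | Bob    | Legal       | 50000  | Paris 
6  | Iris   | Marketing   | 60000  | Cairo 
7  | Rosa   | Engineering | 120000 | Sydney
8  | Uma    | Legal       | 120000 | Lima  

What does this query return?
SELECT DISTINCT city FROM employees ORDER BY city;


All 'city' values (row order): Seoul, Sydney, Mumbai, Berlin, Paris, Cairo, Sydney, Lima
Removing duplicates leaves 7 unique value(s).

7 values:
Berlin
Cairo
Lima
Mumbai
Paris
Seoul
Sydney


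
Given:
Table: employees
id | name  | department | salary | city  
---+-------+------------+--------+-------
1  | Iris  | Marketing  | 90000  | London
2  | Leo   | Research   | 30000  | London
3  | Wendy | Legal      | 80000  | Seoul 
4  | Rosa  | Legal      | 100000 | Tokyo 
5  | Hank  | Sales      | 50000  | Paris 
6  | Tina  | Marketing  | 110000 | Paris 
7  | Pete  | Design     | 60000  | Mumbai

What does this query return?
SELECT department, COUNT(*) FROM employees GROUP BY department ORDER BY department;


Assigning each row to its department group:
  Iris -> Marketing
  Leo -> Research
  Wendy -> Legal
  Rosa -> Legal
  Hank -> Sales
  Tina -> Marketing
  Pete -> Design


5 groups:
Design, 1
Legal, 2
Marketing, 2
Research, 1
Sales, 1


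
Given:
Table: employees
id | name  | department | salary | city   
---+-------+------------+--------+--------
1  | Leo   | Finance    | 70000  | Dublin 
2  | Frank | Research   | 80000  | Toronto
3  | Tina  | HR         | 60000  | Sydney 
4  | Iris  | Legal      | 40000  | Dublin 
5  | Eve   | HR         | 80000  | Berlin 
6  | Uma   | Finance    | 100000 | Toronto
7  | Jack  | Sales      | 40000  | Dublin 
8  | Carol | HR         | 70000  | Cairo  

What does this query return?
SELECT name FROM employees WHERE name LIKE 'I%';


LIKE 'I%' matches names starting with 'I'
Matching: 1

1 rows:
Iris


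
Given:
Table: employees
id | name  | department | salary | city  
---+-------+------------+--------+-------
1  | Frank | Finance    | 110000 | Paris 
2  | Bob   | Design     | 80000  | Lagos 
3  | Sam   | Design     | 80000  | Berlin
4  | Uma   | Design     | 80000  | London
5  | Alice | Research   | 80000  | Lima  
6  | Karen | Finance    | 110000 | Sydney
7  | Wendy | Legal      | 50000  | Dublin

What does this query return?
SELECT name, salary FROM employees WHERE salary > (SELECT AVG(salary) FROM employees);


Subquery: AVG(salary) = 84285.71
Filtering: salary > 84285.71
  Frank (110000) -> MATCH
  Karen (110000) -> MATCH


2 rows:
Frank, 110000
Karen, 110000


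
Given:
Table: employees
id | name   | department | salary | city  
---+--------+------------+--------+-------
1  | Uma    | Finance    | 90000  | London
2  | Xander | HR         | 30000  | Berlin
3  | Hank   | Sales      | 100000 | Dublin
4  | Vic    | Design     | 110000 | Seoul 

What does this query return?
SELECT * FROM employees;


SELECT * returns all 4 rows with all columns

4 rows:
1, Uma, Finance, 90000, London
2, Xander, HR, 30000, Berlin
3, Hank, Sales, 100000, Dublin
4, Vic, Design, 110000, Seoul


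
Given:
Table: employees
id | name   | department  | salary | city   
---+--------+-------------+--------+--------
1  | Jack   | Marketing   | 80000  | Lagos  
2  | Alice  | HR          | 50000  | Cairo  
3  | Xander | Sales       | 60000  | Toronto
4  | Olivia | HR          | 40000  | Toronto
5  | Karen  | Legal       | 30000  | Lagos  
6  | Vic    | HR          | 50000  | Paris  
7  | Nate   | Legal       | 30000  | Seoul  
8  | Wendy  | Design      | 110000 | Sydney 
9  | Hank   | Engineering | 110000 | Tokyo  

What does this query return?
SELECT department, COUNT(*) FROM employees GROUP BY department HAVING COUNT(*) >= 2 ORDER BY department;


Groups with count >= 2:
  HR: 3 -> PASS
  Legal: 2 -> PASS
  Design: 1 -> filtered out
  Engineering: 1 -> filtered out
  Marketing: 1 -> filtered out
  Sales: 1 -> filtered out


2 groups:
HR, 3
Legal, 2


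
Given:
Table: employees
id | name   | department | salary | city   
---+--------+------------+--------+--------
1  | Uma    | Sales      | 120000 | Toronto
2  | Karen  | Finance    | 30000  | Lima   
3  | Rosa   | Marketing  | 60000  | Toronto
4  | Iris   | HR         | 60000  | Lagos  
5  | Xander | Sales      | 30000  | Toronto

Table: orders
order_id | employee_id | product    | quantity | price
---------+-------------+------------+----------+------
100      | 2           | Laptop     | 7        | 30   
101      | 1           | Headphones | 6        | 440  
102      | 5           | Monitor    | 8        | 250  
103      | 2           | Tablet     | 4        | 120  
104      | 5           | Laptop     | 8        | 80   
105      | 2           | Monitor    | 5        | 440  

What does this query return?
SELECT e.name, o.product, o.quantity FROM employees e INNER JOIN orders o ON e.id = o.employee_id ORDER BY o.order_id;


Joining employees.id = orders.employee_id:
  employee Karen (id=2) -> order Laptop
  employee Uma (id=1) -> order Headphones
  employee Xander (id=5) -> order Monitor
  employee Karen (id=2) -> order Tablet
  employee Xander (id=5) -> order Laptop
  employee Karen (id=2) -> order Monitor


6 rows:
Karen, Laptop, 7
Uma, Headphones, 6
Xander, Monitor, 8
Karen, Tablet, 4
Xander, Laptop, 8
Karen, Monitor, 5


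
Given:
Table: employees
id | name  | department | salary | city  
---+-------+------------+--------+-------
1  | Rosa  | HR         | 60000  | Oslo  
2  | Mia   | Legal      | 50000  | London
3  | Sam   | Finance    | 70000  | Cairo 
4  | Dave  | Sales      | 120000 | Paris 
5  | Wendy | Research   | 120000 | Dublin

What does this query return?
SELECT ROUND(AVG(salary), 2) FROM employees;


SUM(salary) = 420000
COUNT = 5
ROUND(AVG, 2) = ROUND(420000 / 5, 2) = 84000.0

84000.0


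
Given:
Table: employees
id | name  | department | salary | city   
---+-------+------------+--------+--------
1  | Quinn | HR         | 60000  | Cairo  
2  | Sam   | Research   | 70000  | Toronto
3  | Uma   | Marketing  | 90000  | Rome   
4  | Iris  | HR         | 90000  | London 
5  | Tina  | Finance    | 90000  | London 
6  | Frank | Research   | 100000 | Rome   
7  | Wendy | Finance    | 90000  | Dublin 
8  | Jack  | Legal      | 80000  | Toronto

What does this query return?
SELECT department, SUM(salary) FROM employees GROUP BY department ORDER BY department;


Summing salary within each department:
  Finance: 90000 + 90000 = 180000
  HR: 60000 + 90000 = 150000
  Legal: 80000 = 80000
  Marketing: 90000 = 90000
  Research: 70000 + 100000 = 170000


5 groups:
Finance, 180000
HR, 150000
Legal, 80000
Marketing, 90000
Research, 170000


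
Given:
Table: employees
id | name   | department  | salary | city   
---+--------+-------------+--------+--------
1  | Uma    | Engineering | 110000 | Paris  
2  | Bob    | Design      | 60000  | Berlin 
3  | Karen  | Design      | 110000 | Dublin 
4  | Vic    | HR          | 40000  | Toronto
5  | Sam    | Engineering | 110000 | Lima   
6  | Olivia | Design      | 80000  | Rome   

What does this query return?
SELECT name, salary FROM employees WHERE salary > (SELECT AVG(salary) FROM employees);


Subquery: AVG(salary) = 85000.0
Filtering: salary > 85000.0
  Uma (110000) -> MATCH
  Karen (110000) -> MATCH
  Sam (110000) -> MATCH


3 rows:
Uma, 110000
Karen, 110000
Sam, 110000


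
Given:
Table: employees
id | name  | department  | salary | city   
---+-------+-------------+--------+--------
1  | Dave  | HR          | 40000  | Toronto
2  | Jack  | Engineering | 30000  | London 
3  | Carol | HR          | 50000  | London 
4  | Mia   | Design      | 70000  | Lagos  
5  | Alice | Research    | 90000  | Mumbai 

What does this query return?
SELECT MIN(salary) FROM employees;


Salaries: 40000, 30000, 50000, 70000, 90000
MIN = 30000

30000


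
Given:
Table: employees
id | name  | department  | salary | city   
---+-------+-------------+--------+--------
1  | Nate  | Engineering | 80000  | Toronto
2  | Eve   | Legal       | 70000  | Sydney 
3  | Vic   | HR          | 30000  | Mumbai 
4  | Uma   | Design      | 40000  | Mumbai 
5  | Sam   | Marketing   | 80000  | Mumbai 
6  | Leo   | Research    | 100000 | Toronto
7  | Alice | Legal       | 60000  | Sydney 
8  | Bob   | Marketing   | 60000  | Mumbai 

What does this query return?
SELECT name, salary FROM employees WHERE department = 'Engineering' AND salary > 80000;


Filtering: department = 'Engineering' AND salary > 80000
Matching: 0 rows

Empty result set (0 rows)


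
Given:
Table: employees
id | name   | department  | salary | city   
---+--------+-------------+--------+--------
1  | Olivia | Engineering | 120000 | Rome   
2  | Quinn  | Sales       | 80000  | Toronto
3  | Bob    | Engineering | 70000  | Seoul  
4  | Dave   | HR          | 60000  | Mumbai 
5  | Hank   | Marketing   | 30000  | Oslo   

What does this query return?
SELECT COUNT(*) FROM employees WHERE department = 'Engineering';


Counting rows where department = 'Engineering'
  Olivia -> MATCH
  Bob -> MATCH


2


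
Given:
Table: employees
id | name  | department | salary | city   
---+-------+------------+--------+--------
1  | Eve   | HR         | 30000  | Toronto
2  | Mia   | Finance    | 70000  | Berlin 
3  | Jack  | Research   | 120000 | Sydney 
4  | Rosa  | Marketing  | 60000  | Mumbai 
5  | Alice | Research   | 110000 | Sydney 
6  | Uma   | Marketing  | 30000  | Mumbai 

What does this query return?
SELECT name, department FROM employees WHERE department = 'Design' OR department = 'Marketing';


Filtering: department = 'Design' OR 'Marketing'
Matching: 2 rows

2 rows:
Rosa, Marketing
Uma, Marketing


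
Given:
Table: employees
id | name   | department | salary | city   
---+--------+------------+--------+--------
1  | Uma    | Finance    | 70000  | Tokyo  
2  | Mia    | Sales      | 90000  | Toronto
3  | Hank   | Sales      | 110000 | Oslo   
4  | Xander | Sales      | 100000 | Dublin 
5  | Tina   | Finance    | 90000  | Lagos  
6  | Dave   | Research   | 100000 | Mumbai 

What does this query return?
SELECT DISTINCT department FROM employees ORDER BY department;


All 'department' values (row order): Finance, Sales, Sales, Sales, Finance, Research
Removing duplicates leaves 3 unique value(s).

3 values:
Finance
Research
Sales


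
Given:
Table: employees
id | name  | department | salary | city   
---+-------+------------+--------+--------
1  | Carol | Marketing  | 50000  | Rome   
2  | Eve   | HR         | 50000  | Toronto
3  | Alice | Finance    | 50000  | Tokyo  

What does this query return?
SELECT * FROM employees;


SELECT * returns all 3 rows with all columns

3 rows:
1, Carol, Marketing, 50000, Rome
2, Eve, HR, 50000, Toronto
3, Alice, Finance, 50000, Tokyo


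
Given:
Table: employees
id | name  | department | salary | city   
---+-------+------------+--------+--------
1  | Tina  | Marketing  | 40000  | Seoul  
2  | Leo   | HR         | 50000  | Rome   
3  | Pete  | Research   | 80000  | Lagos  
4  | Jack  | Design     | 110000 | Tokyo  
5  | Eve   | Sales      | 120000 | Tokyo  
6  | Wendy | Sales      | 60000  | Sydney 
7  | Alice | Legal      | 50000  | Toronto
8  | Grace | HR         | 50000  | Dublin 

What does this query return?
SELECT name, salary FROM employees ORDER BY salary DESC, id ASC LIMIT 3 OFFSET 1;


Sort by salary DESC (id ASC tiebreak), then skip 1 and take 3
Rows 2 through 4

3 rows:
Jack, 110000
Pete, 80000
Wendy, 60000


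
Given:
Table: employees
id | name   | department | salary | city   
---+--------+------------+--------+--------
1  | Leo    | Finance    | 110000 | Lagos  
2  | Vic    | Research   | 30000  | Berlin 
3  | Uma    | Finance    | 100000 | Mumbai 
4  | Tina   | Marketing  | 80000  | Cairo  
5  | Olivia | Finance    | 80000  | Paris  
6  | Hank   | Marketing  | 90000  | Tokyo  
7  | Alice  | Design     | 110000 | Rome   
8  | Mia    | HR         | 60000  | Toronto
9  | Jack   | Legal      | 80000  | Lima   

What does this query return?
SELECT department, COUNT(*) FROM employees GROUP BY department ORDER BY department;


Assigning each row to its department group:
  Leo -> Finance
  Vic -> Research
  Uma -> Finance
  Tina -> Marketing
  Olivia -> Finance
  Hank -> Marketing
  Alice -> Design
  Mia -> HR
  Jack -> Legal


6 groups:
Design, 1
Finance, 3
HR, 1
Legal, 1
Marketing, 2
Research, 1


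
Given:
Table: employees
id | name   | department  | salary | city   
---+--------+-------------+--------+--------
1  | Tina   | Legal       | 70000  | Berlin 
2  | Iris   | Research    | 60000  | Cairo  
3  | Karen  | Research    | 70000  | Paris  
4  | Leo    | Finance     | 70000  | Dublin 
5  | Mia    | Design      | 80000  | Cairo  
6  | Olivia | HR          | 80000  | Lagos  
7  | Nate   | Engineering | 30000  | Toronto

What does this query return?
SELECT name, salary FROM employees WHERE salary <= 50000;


Filtering: salary <= 50000
Matching: 1 rows

1 rows:
Nate, 30000


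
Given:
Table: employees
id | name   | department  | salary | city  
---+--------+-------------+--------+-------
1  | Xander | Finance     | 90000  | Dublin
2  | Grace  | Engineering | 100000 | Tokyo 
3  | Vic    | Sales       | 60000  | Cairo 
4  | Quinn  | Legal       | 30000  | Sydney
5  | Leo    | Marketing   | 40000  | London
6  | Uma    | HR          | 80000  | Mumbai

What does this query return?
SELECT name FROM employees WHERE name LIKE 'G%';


LIKE 'G%' matches names starting with 'G'
Matching: 1

1 rows:
Grace


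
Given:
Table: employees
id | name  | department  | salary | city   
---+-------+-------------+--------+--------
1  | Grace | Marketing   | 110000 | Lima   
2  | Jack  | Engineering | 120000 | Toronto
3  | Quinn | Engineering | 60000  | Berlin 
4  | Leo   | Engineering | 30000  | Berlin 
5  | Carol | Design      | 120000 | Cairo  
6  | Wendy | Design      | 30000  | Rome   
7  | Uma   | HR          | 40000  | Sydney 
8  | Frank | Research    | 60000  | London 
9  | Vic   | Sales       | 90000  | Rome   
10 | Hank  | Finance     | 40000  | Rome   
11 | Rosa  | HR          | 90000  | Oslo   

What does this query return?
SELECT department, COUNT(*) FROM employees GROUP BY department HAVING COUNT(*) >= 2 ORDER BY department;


Groups with count >= 2:
  Design: 2 -> PASS
  Engineering: 3 -> PASS
  HR: 2 -> PASS
  Finance: 1 -> filtered out
  Marketing: 1 -> filtered out
  Research: 1 -> filtered out
  Sales: 1 -> filtered out


3 groups:
Design, 2
Engineering, 3
HR, 2


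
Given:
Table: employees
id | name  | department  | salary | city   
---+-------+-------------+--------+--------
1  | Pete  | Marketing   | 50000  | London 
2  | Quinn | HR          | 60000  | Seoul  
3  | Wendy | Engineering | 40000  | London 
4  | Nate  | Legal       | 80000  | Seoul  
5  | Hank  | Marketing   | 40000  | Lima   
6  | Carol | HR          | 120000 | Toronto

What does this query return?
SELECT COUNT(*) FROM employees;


COUNT(*) counts all rows

6


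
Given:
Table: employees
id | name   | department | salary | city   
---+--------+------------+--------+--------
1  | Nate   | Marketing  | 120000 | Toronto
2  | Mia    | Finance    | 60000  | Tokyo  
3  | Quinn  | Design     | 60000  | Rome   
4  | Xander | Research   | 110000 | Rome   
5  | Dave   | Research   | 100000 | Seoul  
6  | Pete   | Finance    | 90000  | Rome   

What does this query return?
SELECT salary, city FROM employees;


Projecting columns: salary, city

6 rows:
120000, Toronto
60000, Tokyo
60000, Rome
110000, Rome
100000, Seoul
90000, Rome


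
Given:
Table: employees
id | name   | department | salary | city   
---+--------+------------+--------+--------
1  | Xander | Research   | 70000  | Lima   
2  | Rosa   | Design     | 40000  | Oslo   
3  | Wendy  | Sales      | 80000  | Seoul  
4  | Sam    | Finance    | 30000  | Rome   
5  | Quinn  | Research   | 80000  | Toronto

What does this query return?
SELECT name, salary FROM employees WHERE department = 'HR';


Filtering: department = 'HR'
Matching rows: 0

Empty result set (0 rows)


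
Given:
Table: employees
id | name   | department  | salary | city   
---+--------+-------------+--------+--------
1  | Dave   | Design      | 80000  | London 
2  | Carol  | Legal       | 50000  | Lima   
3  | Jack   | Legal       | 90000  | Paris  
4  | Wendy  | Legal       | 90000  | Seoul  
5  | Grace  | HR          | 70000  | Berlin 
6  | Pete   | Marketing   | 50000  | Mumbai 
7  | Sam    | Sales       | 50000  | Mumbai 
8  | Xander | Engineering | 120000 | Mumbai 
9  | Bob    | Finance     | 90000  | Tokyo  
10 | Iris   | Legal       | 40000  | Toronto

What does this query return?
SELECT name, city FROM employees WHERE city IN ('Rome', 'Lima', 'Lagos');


Filtering: city IN ('Rome', 'Lima', 'Lagos')
Matching: 1 rows

1 rows:
Carol, Lima


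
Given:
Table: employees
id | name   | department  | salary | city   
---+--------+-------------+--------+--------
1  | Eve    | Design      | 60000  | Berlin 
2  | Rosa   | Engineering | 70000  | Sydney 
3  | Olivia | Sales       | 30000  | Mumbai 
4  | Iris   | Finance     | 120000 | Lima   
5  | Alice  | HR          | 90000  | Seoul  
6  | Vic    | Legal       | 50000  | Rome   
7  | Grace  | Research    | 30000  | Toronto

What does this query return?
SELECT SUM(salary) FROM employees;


SUM(salary) = 60000 + 70000 + 30000 + 120000 + 90000 + 50000 + 30000 = 450000

450000


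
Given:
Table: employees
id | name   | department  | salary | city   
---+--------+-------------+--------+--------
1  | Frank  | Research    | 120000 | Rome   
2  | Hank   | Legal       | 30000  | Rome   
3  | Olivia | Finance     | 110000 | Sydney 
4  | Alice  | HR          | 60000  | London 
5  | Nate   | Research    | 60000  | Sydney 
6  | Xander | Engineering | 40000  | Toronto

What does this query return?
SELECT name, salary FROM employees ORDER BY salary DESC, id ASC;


Sorting by salary DESC, then id ASC for ties

6 rows:
Frank, 120000
Olivia, 110000
Alice, 60000
Nate, 60000
Xander, 40000
Hank, 30000


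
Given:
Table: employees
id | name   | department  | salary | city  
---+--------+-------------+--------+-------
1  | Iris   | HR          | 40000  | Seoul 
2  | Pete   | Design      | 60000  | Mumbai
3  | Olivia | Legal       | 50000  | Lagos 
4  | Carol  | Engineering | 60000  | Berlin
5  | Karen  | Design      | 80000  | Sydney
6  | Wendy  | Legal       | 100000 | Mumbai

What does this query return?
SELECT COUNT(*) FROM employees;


COUNT(*) counts all rows

6


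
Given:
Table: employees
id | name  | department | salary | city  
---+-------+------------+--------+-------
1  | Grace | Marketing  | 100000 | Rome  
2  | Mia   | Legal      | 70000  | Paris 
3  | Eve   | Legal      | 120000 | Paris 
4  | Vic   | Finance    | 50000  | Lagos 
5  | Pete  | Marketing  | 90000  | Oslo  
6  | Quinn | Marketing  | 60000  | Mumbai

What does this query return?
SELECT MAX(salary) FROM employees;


Salaries: 100000, 70000, 120000, 50000, 90000, 60000
MAX = 120000

120000


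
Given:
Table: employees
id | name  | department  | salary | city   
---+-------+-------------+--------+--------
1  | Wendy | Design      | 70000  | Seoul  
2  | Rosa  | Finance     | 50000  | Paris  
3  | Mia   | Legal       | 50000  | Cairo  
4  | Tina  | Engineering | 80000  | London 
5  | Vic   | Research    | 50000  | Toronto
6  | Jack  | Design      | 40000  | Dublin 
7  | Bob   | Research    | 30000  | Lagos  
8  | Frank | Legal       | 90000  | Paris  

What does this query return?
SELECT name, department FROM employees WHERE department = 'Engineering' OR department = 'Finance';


Filtering: department = 'Engineering' OR 'Finance'
Matching: 2 rows

2 rows:
Rosa, Finance
Tina, Engineering


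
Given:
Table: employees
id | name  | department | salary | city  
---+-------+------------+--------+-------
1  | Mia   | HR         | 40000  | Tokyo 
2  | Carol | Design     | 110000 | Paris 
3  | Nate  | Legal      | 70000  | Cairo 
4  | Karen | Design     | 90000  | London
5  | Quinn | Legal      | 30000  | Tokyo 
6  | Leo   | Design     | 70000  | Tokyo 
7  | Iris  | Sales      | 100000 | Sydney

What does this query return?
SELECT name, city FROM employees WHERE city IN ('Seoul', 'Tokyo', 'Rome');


Filtering: city IN ('Seoul', 'Tokyo', 'Rome')
Matching: 3 rows

3 rows:
Mia, Tokyo
Quinn, Tokyo
Leo, Tokyo


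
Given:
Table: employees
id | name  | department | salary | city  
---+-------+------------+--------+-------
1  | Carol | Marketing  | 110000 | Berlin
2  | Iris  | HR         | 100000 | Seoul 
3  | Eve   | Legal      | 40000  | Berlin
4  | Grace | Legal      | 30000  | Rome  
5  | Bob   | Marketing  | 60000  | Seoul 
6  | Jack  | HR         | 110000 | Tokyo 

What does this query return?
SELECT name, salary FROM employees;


Projecting columns: name, salary

6 rows:
Carol, 110000
Iris, 100000
Eve, 40000
Grace, 30000
Bob, 60000
Jack, 110000


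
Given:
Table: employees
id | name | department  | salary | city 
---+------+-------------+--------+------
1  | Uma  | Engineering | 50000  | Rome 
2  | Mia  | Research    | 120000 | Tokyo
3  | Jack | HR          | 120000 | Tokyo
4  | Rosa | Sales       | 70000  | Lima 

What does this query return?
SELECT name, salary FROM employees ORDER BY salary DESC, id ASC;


Sorting by salary DESC, then id ASC for ties

4 rows:
Mia, 120000
Jack, 120000
Rosa, 70000
Uma, 50000


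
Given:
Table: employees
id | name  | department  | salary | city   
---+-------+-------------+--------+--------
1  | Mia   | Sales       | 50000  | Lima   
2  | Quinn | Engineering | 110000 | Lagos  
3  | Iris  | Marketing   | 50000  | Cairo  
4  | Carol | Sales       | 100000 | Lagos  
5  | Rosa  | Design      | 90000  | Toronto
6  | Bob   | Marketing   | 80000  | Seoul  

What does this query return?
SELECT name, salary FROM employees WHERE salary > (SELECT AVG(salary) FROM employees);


Subquery: AVG(salary) = 80000.0
Filtering: salary > 80000.0
  Quinn (110000) -> MATCH
  Carol (100000) -> MATCH
  Rosa (90000) -> MATCH


3 rows:
Quinn, 110000
Carol, 100000
Rosa, 90000


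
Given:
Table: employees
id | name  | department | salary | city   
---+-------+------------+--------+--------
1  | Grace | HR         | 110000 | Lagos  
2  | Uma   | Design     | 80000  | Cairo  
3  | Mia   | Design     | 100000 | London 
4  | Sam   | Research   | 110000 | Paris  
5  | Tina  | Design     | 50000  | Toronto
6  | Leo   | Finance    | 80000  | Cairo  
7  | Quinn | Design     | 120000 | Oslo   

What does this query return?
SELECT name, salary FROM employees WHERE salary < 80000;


Filtering: salary < 80000
Matching: 1 rows

1 rows:
Tina, 50000


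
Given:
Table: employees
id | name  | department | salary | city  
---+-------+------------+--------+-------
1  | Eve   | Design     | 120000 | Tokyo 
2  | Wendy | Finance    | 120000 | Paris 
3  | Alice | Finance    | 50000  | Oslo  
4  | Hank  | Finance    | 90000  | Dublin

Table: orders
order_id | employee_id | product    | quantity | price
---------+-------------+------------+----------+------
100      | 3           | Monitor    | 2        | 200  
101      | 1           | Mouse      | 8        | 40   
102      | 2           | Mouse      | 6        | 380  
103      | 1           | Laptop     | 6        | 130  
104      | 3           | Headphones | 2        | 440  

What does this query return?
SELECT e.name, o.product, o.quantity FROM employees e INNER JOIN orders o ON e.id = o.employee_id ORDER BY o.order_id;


Joining employees.id = orders.employee_id:
  employee Alice (id=3) -> order Monitor
  employee Eve (id=1) -> order Mouse
  employee Wendy (id=2) -> order Mouse
  employee Eve (id=1) -> order Laptop
  employee Alice (id=3) -> order Headphones


5 rows:
Alice, Monitor, 2
Eve, Mouse, 8
Wendy, Mouse, 6
Eve, Laptop, 6
Alice, Headphones, 2


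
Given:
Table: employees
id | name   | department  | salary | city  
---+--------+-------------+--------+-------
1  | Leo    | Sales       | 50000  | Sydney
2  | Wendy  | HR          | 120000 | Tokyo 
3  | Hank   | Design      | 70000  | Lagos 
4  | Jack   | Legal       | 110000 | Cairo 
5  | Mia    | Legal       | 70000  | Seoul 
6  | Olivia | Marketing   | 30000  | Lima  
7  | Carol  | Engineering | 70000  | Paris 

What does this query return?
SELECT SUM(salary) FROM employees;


SUM(salary) = 50000 + 120000 + 70000 + 110000 + 70000 + 30000 + 70000 = 520000

520000


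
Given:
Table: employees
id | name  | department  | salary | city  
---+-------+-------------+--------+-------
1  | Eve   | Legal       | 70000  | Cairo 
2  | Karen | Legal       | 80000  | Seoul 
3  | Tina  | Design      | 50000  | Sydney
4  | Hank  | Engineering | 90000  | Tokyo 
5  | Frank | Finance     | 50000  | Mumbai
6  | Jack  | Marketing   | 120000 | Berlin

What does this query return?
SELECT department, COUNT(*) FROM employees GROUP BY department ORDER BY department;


Assigning each row to its department group:
  Eve -> Legal
  Karen -> Legal
  Tina -> Design
  Hank -> Engineering
  Frank -> Finance
  Jack -> Marketing


5 groups:
Design, 1
Engineering, 1
Finance, 1
Legal, 2
Marketing, 1
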